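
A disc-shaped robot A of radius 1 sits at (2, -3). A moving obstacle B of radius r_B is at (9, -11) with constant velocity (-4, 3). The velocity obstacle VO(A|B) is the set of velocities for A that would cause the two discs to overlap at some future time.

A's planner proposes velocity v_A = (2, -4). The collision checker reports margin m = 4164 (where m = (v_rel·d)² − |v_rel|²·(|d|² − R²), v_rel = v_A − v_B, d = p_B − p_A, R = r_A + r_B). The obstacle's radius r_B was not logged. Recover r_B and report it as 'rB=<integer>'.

m = 4164
d = (7, -8);  v_rel = (6, -7),  |v_rel|² = 85
v_rel×d = (6)·(-8) − (-7)·(7) = 1
since m = R²·85 − 1²:  R² = (1 + 4164) / 85 = 49
R = √49 = 7  ⇒  r_B = 7 − 1 = 6

rB=6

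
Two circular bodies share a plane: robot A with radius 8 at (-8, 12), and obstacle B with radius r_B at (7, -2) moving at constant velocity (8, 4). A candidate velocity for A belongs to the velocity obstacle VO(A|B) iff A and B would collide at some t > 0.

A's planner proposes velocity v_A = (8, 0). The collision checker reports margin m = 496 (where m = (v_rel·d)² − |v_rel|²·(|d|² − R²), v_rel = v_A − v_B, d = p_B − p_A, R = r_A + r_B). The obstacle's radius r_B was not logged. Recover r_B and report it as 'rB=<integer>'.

m = 496
d = (15, -14);  v_rel = (0, -4),  |v_rel|² = 16
v_rel×d = (0)·(-14) − (-4)·(15) = 60
since m = R²·16 − 60²:  R² = (3600 + 496) / 16 = 256
R = √256 = 16  ⇒  r_B = 16 − 8 = 8

rB=8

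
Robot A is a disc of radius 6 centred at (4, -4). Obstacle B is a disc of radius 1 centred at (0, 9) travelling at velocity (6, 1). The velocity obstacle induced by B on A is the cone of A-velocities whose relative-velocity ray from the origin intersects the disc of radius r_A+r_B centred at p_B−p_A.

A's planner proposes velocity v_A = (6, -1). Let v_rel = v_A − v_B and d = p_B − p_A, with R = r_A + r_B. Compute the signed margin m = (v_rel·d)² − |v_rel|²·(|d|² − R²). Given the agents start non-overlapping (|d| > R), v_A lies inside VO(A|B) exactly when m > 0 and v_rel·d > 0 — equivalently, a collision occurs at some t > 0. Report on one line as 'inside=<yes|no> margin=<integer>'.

d = (-4, 13),  |d|² = 185;  R = 6+1 = 7,  c = 185−7² = 136
v_rel = (0, -2),  |v_rel|² = 4;  v_rel·d = (0)·(-4) + (-2)·(13) = -26
4·t² + 52·t + 136 = 0  ⇒  m = (-26)² − 4·136 = 132
m = 132 > 0,  v_rel·d = -26 < 0  ⇒  outside

inside=no margin=132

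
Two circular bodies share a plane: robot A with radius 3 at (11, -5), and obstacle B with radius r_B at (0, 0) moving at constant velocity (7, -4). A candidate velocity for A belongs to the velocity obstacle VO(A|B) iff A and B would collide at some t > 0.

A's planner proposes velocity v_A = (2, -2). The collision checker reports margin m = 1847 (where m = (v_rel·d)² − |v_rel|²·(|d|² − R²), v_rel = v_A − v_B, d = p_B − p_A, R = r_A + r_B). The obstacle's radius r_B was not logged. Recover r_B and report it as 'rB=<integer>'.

m = 1847
d = (-11, 5);  v_rel = (-5, 2),  |v_rel|² = 29
v_rel×d = (-5)·(5) − (2)·(-11) = -3
since m = R²·29 − (-3)²:  R² = (9 + 1847) / 29 = 64
R = √64 = 8  ⇒  r_B = 8 − 3 = 5

rB=5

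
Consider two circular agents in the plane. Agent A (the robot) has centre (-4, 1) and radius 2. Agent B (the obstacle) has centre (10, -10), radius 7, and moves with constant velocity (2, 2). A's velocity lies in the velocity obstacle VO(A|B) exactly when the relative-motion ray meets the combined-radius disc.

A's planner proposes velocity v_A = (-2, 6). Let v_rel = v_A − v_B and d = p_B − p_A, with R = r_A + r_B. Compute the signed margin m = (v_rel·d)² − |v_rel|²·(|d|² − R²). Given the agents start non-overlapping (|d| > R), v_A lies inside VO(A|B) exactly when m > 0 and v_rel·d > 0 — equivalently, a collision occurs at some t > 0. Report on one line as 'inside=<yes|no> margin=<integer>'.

d = (14, -11),  |d|² = 317;  R = 2+7 = 9,  c = 317−9² = 236
v_rel = (-4, 4),  |v_rel|² = 32;  v_rel·d = (-4)·(14) + (4)·(-11) = -100
32·t² + 200·t + 236 = 0  ⇒  m = (-100)² − 32·236 = 2448
m = 2448 > 0,  v_rel·d = -100 < 0  ⇒  outside

inside=no margin=2448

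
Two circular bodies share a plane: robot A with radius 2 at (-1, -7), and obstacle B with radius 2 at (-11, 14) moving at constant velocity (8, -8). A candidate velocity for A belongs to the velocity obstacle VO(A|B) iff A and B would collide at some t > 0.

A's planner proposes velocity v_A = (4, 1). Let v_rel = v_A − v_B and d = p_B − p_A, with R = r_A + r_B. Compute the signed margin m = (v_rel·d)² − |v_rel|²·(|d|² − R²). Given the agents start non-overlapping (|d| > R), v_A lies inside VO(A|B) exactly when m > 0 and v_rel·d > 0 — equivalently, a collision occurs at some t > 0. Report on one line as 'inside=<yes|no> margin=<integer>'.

d = (-10, 21),  |d|² = 541;  R = 2+2 = 4,  c = 541−4² = 525
v_rel = (-4, 9),  |v_rel|² = 97;  v_rel·d = (-4)·(-10) + (9)·(21) = 229
97·t² − 458·t + 525 = 0  ⇒  m = 229² − 97·525 = 1516
m = 1516 > 0,  v_rel·d = 229 > 0  ⇒  inside

inside=yes margin=1516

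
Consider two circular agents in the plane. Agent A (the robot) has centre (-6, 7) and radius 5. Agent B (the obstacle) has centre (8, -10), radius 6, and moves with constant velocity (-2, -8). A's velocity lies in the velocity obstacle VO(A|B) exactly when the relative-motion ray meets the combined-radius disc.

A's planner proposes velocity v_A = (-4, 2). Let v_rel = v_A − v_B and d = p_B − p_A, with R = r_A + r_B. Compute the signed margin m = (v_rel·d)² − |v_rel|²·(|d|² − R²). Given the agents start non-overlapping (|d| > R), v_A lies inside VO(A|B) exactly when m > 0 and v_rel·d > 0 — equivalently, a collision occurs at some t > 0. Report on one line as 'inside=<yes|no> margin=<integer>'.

d = (14, -17),  |d|² = 485;  R = 5+6 = 11,  c = 485−11² = 364
v_rel = (-2, 10),  |v_rel|² = 104;  v_rel·d = (-2)·(14) + (10)·(-17) = -198
104·t² + 396·t + 364 = 0  ⇒  m = (-198)² − 104·364 = 1348
m = 1348 > 0,  v_rel·d = -198 < 0  ⇒  outside

inside=no margin=1348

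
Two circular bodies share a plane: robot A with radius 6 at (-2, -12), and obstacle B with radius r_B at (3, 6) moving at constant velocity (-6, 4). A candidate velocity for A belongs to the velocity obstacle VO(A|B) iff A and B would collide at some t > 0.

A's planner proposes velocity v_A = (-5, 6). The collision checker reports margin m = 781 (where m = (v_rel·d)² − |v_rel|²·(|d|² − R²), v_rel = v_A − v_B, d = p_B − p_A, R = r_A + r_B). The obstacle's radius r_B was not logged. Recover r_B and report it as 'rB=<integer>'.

m = 781
d = (5, 18);  v_rel = (1, 2),  |v_rel|² = 5
v_rel×d = (1)·(18) − (2)·(5) = 8
since m = R²·5 − 8²:  R² = (64 + 781) / 5 = 169
R = √169 = 13  ⇒  r_B = 13 − 6 = 7

rB=7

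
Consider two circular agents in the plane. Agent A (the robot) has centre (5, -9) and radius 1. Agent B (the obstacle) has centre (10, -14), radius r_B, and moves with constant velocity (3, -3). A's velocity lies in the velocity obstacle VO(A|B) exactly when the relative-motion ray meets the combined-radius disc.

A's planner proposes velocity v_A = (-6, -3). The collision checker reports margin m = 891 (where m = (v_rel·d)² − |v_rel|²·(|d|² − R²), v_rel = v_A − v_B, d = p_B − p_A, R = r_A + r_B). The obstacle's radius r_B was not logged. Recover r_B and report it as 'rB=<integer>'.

m = 891
d = (5, -5);  v_rel = (-9, 0),  |v_rel|² = 81
v_rel×d = (-9)·(-5) − (0)·(5) = 45
since m = R²·81 − 45²:  R² = (2025 + 891) / 81 = 36
R = √36 = 6  ⇒  r_B = 6 − 1 = 5

rB=5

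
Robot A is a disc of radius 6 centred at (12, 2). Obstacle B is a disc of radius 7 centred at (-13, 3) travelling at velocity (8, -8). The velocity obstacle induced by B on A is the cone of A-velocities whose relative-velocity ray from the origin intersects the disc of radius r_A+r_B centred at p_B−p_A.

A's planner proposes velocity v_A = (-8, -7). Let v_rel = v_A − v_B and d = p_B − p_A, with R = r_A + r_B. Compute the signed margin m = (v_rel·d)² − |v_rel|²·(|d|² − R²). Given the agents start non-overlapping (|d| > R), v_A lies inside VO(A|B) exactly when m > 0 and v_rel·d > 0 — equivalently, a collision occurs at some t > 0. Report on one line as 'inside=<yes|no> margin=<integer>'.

d = (-25, 1),  |d|² = 626;  R = 6+7 = 13,  c = 626−13² = 457
v_rel = (-16, 1),  |v_rel|² = 257;  v_rel·d = (-16)·(-25) + (1)·(1) = 401
257·t² − 802·t + 457 = 0  ⇒  m = 401² − 257·457 = 43352
m = 43352 > 0,  v_rel·d = 401 > 0  ⇒  inside

inside=yes margin=43352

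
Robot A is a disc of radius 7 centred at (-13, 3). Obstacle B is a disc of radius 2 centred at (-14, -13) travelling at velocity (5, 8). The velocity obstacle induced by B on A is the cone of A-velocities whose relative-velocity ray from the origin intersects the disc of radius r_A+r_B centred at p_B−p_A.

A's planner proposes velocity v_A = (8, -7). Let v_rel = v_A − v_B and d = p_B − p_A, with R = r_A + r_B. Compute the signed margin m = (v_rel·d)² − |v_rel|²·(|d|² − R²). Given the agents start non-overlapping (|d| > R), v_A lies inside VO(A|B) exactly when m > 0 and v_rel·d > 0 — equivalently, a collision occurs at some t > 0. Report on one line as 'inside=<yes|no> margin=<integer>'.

d = (-1, -16),  |d|² = 257;  R = 7+2 = 9,  c = 257−9² = 176
v_rel = (3, -15),  |v_rel|² = 234;  v_rel·d = (3)·(-1) + (-15)·(-16) = 237
234·t² − 474·t + 176 = 0  ⇒  m = 237² − 234·176 = 14985
m = 14985 > 0,  v_rel·d = 237 > 0  ⇒  inside

inside=yes margin=14985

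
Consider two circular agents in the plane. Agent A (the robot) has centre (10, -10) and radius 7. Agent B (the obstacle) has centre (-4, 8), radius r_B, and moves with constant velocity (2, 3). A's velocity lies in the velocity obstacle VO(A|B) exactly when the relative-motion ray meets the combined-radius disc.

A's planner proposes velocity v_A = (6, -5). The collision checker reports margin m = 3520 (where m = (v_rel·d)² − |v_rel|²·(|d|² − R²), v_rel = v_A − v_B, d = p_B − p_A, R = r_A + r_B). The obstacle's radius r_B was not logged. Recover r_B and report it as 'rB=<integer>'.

m = 3520
d = (-14, 18);  v_rel = (4, -8),  |v_rel|² = 80
v_rel×d = (4)·(18) − (-8)·(-14) = -40
since m = R²·80 − (-40)²:  R² = (1600 + 3520) / 80 = 64
R = √64 = 8  ⇒  r_B = 8 − 7 = 1

rB=1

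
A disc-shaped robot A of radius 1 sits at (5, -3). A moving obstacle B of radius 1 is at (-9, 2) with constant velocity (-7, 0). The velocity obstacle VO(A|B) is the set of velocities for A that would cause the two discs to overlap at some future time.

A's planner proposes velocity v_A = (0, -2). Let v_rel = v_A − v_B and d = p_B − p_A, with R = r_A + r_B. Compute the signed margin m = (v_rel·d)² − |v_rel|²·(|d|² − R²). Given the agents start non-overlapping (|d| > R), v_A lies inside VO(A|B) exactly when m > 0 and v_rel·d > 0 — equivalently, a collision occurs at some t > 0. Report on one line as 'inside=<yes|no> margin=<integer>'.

d = (-14, 5),  |d|² = 221;  R = 1+1 = 2,  c = 221−2² = 217
v_rel = (7, -2),  |v_rel|² = 53;  v_rel·d = (7)·(-14) + (-2)·(5) = -108
53·t² + 216·t + 217 = 0  ⇒  m = (-108)² − 53·217 = 163
m = 163 > 0,  v_rel·d = -108 < 0  ⇒  outside

inside=no margin=163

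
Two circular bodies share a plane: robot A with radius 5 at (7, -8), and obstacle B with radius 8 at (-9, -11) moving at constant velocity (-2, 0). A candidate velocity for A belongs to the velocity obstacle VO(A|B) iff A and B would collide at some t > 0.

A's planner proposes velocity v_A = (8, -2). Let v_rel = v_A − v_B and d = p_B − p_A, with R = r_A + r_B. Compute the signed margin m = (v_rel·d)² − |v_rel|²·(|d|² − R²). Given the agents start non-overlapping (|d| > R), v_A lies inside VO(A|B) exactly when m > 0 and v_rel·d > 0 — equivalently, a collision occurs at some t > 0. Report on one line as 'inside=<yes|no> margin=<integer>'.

d = (-16, -3),  |d|² = 265;  R = 5+8 = 13,  c = 265−13² = 96
v_rel = (10, -2),  |v_rel|² = 104;  v_rel·d = (10)·(-16) + (-2)·(-3) = -154
104·t² + 308·t + 96 = 0  ⇒  m = (-154)² − 104·96 = 13732
m = 13732 > 0,  v_rel·d = -154 < 0  ⇒  outside

inside=no margin=13732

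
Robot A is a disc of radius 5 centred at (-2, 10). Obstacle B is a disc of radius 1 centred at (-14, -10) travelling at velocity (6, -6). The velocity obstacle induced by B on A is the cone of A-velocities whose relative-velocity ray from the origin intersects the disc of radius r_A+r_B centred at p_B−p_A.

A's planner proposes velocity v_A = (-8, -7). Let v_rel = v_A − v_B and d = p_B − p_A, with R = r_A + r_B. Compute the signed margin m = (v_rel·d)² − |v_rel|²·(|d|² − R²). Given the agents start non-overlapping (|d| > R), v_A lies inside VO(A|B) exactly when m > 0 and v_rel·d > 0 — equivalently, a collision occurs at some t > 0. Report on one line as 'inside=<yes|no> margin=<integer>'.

d = (-12, -20),  |d|² = 544;  R = 5+1 = 6,  c = 544−6² = 508
v_rel = (-14, -1),  |v_rel|² = 197;  v_rel·d = (-14)·(-12) + (-1)·(-20) = 188
197·t² − 376·t + 508 = 0  ⇒  m = 188² − 197·508 = -64732
m = -64732 < 0,  v_rel·d = 188 > 0  ⇒  outside

inside=no margin=-64732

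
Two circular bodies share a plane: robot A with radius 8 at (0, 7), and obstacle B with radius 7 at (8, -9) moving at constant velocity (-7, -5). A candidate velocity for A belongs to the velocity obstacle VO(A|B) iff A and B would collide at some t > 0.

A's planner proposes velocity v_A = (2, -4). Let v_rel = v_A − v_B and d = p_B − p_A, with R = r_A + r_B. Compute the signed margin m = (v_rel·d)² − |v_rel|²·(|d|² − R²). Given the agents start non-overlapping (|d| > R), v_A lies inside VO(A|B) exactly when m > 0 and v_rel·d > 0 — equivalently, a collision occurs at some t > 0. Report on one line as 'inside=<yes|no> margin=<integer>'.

d = (8, -16),  |d|² = 320;  R = 8+7 = 15,  c = 320−15² = 95
v_rel = (9, 1),  |v_rel|² = 82;  v_rel·d = (9)·(8) + (1)·(-16) = 56
82·t² − 112·t + 95 = 0  ⇒  m = 56² − 82·95 = -4654
m = -4654 < 0,  v_rel·d = 56 > 0  ⇒  outside

inside=no margin=-4654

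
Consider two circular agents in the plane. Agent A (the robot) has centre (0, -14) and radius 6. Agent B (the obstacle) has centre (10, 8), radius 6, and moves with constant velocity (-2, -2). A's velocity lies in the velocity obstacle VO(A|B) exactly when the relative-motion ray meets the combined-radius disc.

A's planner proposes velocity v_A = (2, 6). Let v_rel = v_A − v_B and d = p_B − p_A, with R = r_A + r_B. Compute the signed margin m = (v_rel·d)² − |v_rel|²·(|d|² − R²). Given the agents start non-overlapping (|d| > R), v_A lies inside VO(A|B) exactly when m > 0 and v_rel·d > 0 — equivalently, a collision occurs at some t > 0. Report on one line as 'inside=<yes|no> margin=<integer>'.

d = (10, 22),  |d|² = 584;  R = 6+6 = 12,  c = 584−12² = 440
v_rel = (4, 8),  |v_rel|² = 80;  v_rel·d = (4)·(10) + (8)·(22) = 216
80·t² − 432·t + 440 = 0  ⇒  m = 216² − 80·440 = 11456
m = 11456 > 0,  v_rel·d = 216 > 0  ⇒  inside

inside=yes margin=11456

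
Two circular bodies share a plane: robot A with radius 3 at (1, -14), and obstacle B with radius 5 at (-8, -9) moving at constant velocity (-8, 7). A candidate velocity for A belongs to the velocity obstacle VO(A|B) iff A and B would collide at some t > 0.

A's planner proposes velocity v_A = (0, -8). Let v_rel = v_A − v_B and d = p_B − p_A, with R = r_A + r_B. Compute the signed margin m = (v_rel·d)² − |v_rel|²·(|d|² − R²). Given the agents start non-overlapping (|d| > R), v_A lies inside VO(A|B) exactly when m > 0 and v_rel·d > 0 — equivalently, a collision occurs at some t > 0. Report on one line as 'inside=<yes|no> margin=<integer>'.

d = (-9, 5),  |d|² = 106;  R = 3+5 = 8,  c = 106−8² = 42
v_rel = (8, -15),  |v_rel|² = 289;  v_rel·d = (8)·(-9) + (-15)·(5) = -147
289·t² + 294·t + 42 = 0  ⇒  m = (-147)² − 289·42 = 9471
m = 9471 > 0,  v_rel·d = -147 < 0  ⇒  outside

inside=no margin=9471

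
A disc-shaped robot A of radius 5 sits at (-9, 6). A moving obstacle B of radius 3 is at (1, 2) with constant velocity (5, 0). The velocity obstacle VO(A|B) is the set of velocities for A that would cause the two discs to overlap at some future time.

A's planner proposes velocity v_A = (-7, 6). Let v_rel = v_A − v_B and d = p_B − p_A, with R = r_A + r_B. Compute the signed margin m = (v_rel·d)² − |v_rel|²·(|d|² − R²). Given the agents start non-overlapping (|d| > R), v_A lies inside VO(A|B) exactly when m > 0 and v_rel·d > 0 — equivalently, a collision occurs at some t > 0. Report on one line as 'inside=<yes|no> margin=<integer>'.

d = (10, -4),  |d|² = 116;  R = 5+3 = 8,  c = 116−8² = 52
v_rel = (-12, 6),  |v_rel|² = 180;  v_rel·d = (-12)·(10) + (6)·(-4) = -144
180·t² + 288·t + 52 = 0  ⇒  m = (-144)² − 180·52 = 11376
m = 11376 > 0,  v_rel·d = -144 < 0  ⇒  outside

inside=no margin=11376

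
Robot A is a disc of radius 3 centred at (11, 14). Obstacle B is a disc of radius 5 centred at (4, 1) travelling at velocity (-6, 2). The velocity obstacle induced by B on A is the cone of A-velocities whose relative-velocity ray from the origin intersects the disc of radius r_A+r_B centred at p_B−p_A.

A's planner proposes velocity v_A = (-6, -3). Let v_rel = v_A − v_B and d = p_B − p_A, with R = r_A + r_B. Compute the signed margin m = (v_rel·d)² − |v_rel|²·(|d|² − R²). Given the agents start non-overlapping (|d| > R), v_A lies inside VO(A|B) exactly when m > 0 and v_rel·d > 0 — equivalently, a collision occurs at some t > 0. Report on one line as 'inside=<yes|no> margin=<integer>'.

d = (-7, -13),  |d|² = 218;  R = 3+5 = 8,  c = 218−8² = 154
v_rel = (0, -5),  |v_rel|² = 25;  v_rel·d = (0)·(-7) + (-5)·(-13) = 65
25·t² − 130·t + 154 = 0  ⇒  m = 65² − 25·154 = 375
m = 375 > 0,  v_rel·d = 65 > 0  ⇒  inside

inside=yes margin=375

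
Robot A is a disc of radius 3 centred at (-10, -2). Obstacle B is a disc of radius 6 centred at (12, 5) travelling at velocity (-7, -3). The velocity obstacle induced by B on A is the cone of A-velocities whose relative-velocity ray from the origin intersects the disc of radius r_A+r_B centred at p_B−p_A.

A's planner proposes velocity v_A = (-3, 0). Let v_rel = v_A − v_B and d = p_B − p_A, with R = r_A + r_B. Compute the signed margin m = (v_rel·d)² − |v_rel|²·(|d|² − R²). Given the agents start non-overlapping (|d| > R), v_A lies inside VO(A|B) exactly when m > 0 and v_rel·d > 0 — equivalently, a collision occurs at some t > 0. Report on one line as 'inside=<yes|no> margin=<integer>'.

d = (22, 7),  |d|² = 533;  R = 3+6 = 9,  c = 533−9² = 452
v_rel = (4, 3),  |v_rel|² = 25;  v_rel·d = (4)·(22) + (3)·(7) = 109
25·t² − 218·t + 452 = 0  ⇒  m = 109² − 25·452 = 581
m = 581 > 0,  v_rel·d = 109 > 0  ⇒  inside

inside=yes margin=581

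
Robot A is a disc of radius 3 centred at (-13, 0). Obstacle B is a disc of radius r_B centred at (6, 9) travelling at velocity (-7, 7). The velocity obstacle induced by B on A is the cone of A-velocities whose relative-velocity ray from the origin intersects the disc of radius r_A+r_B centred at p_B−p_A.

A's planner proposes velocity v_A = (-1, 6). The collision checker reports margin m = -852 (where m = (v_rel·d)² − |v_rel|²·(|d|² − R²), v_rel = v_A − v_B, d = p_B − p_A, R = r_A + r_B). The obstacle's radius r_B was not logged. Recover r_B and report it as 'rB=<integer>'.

m = -852
d = (19, 9);  v_rel = (6, -1),  |v_rel|² = 37
v_rel×d = (6)·(9) − (-1)·(19) = 73
since m = R²·37 − 73²:  R² = (5329 + -852) / 37 = 121
R = √121 = 11  ⇒  r_B = 11 − 3 = 8

rB=8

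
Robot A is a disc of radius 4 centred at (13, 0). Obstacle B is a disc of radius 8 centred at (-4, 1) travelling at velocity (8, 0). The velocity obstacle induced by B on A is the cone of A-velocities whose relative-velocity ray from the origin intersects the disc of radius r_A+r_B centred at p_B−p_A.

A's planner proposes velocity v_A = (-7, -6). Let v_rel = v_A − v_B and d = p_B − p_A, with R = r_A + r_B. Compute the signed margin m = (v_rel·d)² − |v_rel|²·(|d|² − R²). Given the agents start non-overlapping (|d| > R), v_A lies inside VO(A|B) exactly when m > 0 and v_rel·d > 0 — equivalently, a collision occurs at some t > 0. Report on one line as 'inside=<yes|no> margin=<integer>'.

d = (-17, 1),  |d|² = 290;  R = 4+8 = 12,  c = 290−12² = 146
v_rel = (-15, -6),  |v_rel|² = 261;  v_rel·d = (-15)·(-17) + (-6)·(1) = 249
261·t² − 498·t + 146 = 0  ⇒  m = 249² − 261·146 = 23895
m = 23895 > 0,  v_rel·d = 249 > 0  ⇒  inside

inside=yes margin=23895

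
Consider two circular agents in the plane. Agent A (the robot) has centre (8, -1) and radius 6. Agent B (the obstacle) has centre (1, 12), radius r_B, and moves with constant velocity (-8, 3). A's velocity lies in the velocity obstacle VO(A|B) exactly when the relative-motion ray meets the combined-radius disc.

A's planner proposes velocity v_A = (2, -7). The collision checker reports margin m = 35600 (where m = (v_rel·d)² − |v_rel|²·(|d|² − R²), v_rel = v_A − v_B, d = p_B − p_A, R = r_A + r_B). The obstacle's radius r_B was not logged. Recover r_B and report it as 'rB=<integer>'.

m = 35600
d = (-7, 13);  v_rel = (10, -10),  |v_rel|² = 200
v_rel×d = (10)·(13) − (-10)·(-7) = 60
since m = R²·200 − 60²:  R² = (3600 + 35600) / 200 = 196
R = √196 = 14  ⇒  r_B = 14 − 6 = 8

rB=8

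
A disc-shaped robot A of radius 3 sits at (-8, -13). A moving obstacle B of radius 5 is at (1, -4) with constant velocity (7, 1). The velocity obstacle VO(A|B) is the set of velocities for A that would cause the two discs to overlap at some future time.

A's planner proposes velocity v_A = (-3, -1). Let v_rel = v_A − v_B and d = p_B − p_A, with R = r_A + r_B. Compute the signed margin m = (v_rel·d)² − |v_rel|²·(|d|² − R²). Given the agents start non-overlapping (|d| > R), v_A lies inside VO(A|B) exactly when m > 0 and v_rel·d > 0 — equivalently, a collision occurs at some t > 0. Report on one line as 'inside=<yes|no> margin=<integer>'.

d = (9, 9),  |d|² = 162;  R = 3+5 = 8,  c = 162−8² = 98
v_rel = (-10, -2),  |v_rel|² = 104;  v_rel·d = (-10)·(9) + (-2)·(9) = -108
104·t² + 216·t + 98 = 0  ⇒  m = (-108)² − 104·98 = 1472
m = 1472 > 0,  v_rel·d = -108 < 0  ⇒  outside

inside=no margin=1472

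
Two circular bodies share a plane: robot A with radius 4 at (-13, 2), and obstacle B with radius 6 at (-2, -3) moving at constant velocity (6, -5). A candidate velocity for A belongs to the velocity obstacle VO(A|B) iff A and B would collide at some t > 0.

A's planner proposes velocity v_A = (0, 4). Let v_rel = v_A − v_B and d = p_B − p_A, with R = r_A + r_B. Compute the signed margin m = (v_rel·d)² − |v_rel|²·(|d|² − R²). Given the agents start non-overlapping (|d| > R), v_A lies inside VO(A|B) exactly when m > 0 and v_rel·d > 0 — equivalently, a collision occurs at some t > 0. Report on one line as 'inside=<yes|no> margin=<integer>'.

d = (11, -5),  |d|² = 146;  R = 4+6 = 10,  c = 146−10² = 46
v_rel = (-6, 9),  |v_rel|² = 117;  v_rel·d = (-6)·(11) + (9)·(-5) = -111
117·t² + 222·t + 46 = 0  ⇒  m = (-111)² − 117·46 = 6939
m = 6939 > 0,  v_rel·d = -111 < 0  ⇒  outside

inside=no margin=6939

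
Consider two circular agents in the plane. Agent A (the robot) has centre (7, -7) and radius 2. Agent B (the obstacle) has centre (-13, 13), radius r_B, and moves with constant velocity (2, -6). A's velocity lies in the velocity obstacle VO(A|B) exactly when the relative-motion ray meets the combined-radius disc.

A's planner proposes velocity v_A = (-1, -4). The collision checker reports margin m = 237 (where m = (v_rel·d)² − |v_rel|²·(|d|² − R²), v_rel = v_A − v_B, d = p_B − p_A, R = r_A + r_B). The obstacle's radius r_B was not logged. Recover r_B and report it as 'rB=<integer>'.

m = 237
d = (-20, 20);  v_rel = (-3, 2),  |v_rel|² = 13
v_rel×d = (-3)·(20) − (2)·(-20) = -20
since m = R²·13 − (-20)²:  R² = (400 + 237) / 13 = 49
R = √49 = 7  ⇒  r_B = 7 − 2 = 5

rB=5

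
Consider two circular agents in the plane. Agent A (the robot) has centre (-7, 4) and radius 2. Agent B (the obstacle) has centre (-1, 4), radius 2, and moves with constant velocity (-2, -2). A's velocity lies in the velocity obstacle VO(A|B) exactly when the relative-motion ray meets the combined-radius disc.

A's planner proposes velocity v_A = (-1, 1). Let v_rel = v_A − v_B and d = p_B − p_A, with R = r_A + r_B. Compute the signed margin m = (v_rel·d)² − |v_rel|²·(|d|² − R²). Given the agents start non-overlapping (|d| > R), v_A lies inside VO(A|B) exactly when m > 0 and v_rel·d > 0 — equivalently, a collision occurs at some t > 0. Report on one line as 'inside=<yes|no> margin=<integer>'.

d = (6, 0),  |d|² = 36;  R = 2+2 = 4,  c = 36−4² = 20
v_rel = (1, 3),  |v_rel|² = 10;  v_rel·d = (1)·(6) + (3)·(0) = 6
10·t² − 12·t + 20 = 0  ⇒  m = 6² − 10·20 = -164
m = -164 < 0,  v_rel·d = 6 > 0  ⇒  outside

inside=no margin=-164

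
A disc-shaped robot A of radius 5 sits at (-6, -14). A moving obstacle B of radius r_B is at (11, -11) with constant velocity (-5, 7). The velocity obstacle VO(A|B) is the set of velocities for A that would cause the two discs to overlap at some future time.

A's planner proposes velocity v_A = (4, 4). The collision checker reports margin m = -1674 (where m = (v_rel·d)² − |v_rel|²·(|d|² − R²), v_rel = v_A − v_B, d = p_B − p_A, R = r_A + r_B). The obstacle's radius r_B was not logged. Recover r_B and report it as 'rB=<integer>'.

m = -1674
d = (17, 3);  v_rel = (9, -3),  |v_rel|² = 90
v_rel×d = (9)·(3) − (-3)·(17) = 78
since m = R²·90 − 78²:  R² = (6084 + -1674) / 90 = 49
R = √49 = 7  ⇒  r_B = 7 − 5 = 2

rB=2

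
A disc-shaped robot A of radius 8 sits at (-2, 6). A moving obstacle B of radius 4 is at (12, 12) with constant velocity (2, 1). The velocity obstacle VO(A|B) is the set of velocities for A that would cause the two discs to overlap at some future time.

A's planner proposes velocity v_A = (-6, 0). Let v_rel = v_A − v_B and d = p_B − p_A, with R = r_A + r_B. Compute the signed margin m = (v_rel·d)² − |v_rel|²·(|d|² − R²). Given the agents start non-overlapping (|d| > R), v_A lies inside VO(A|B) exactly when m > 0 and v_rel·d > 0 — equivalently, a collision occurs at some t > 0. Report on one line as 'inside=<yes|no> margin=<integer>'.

d = (14, 6),  |d|² = 232;  R = 8+4 = 12,  c = 232−12² = 88
v_rel = (-8, -1),  |v_rel|² = 65;  v_rel·d = (-8)·(14) + (-1)·(6) = -118
65·t² + 236·t + 88 = 0  ⇒  m = (-118)² − 65·88 = 8204
m = 8204 > 0,  v_rel·d = -118 < 0  ⇒  outside

inside=no margin=8204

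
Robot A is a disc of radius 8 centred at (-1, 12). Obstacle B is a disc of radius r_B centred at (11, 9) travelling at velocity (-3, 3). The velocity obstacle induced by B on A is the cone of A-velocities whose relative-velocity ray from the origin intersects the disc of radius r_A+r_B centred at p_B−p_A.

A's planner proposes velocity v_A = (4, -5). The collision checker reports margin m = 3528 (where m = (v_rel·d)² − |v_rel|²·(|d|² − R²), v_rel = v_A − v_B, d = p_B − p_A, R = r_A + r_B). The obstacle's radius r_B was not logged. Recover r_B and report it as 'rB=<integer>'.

m = 3528
d = (12, -3);  v_rel = (7, -8),  |v_rel|² = 113
v_rel×d = (7)·(-3) − (-8)·(12) = 75
since m = R²·113 − 75²:  R² = (5625 + 3528) / 113 = 81
R = √81 = 9  ⇒  r_B = 9 − 8 = 1

rB=1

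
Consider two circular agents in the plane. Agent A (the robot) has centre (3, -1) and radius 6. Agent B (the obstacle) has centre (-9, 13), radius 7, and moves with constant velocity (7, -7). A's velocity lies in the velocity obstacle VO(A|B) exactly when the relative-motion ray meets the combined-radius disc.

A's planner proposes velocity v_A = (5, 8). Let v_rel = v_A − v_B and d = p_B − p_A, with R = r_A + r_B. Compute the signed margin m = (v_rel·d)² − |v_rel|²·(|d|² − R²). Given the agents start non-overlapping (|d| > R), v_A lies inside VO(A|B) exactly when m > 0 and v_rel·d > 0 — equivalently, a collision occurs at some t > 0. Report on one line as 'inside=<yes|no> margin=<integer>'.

d = (-12, 14),  |d|² = 340;  R = 6+7 = 13,  c = 340−13² = 171
v_rel = (-2, 15),  |v_rel|² = 229;  v_rel·d = (-2)·(-12) + (15)·(14) = 234
229·t² − 468·t + 171 = 0  ⇒  m = 234² − 229·171 = 15597
m = 15597 > 0,  v_rel·d = 234 > 0  ⇒  inside

inside=yes margin=15597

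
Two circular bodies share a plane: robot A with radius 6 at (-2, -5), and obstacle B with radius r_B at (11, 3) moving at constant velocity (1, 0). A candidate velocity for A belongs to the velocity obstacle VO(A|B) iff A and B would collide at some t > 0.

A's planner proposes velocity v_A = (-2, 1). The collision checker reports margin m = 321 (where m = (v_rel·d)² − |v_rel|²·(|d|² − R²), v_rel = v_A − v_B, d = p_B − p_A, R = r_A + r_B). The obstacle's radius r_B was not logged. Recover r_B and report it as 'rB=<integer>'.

m = 321
d = (13, 8);  v_rel = (-3, 1),  |v_rel|² = 10
v_rel×d = (-3)·(8) − (1)·(13) = -37
since m = R²·10 − (-37)²:  R² = (1369 + 321) / 10 = 169
R = √169 = 13  ⇒  r_B = 13 − 6 = 7

rB=7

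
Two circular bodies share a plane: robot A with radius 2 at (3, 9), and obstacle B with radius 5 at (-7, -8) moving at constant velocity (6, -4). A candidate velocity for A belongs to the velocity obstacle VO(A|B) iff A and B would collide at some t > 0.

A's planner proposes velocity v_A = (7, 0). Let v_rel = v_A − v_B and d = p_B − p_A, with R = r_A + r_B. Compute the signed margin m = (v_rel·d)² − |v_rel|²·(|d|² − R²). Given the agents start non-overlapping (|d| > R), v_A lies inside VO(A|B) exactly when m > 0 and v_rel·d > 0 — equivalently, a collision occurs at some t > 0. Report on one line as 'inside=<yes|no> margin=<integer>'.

d = (-10, -17),  |d|² = 389;  R = 2+5 = 7,  c = 389−7² = 340
v_rel = (1, 4),  |v_rel|² = 17;  v_rel·d = (1)·(-10) + (4)·(-17) = -78
17·t² + 156·t + 340 = 0  ⇒  m = (-78)² − 17·340 = 304
m = 304 > 0,  v_rel·d = -78 < 0  ⇒  outside

inside=no margin=304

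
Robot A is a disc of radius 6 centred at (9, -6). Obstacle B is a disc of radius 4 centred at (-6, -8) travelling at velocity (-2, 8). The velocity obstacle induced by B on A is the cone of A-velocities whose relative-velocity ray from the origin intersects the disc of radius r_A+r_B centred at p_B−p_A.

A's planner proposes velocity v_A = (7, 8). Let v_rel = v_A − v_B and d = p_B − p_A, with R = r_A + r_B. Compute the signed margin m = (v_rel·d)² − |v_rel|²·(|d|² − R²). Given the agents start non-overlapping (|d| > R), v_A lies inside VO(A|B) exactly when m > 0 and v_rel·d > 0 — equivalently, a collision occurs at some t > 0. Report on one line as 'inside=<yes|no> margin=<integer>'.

d = (-15, -2),  |d|² = 229;  R = 6+4 = 10,  c = 229−10² = 129
v_rel = (9, 0),  |v_rel|² = 81;  v_rel·d = (9)·(-15) + (0)·(-2) = -135
81·t² + 270·t + 129 = 0  ⇒  m = (-135)² − 81·129 = 7776
m = 7776 > 0,  v_rel·d = -135 < 0  ⇒  outside

inside=no margin=7776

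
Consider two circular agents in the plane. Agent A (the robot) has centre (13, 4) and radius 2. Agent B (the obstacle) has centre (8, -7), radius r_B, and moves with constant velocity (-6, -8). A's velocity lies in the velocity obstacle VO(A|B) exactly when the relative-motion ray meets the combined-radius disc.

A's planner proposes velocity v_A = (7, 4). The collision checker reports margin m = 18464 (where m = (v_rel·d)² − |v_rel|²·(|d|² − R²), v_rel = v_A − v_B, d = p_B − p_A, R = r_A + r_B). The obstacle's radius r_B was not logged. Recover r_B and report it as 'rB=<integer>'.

m = 18464
d = (-5, -11);  v_rel = (13, 12),  |v_rel|² = 313
v_rel×d = (13)·(-11) − (12)·(-5) = -83
since m = R²·313 − (-83)²:  R² = (6889 + 18464) / 313 = 81
R = √81 = 9  ⇒  r_B = 9 − 2 = 7

rB=7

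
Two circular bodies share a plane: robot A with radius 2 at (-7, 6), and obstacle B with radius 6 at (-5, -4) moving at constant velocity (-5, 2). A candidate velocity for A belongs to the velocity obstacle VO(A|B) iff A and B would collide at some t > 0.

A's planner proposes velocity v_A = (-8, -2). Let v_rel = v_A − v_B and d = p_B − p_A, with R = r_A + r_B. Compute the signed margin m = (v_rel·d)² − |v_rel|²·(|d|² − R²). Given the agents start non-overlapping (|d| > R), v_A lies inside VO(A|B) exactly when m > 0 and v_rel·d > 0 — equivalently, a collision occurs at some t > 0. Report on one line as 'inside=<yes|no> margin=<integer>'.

d = (2, -10),  |d|² = 104;  R = 2+6 = 8,  c = 104−8² = 40
v_rel = (-3, -4),  |v_rel|² = 25;  v_rel·d = (-3)·(2) + (-4)·(-10) = 34
25·t² − 68·t + 40 = 0  ⇒  m = 34² − 25·40 = 156
m = 156 > 0,  v_rel·d = 34 > 0  ⇒  inside

inside=yes margin=156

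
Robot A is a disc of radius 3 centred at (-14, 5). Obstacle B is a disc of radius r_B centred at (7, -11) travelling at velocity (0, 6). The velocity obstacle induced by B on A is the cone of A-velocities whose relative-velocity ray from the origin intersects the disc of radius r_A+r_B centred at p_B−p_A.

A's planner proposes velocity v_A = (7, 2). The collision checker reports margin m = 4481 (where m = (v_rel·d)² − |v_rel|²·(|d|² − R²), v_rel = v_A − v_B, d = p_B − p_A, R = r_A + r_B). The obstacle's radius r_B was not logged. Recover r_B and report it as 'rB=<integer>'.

m = 4481
d = (21, -16);  v_rel = (7, -4),  |v_rel|² = 65
v_rel×d = (7)·(-16) − (-4)·(21) = -28
since m = R²·65 − (-28)²:  R² = (784 + 4481) / 65 = 81
R = √81 = 9  ⇒  r_B = 9 − 3 = 6

rB=6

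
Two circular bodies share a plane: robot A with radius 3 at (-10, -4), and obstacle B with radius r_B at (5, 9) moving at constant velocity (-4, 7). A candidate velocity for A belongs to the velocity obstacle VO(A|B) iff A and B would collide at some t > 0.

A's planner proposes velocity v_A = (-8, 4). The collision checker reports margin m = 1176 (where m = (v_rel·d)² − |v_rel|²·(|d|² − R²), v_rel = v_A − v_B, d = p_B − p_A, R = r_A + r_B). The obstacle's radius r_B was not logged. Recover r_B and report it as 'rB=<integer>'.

m = 1176
d = (15, 13);  v_rel = (-4, -3),  |v_rel|² = 25
v_rel×d = (-4)·(13) − (-3)·(15) = -7
since m = R²·25 − (-7)²:  R² = (49 + 1176) / 25 = 49
R = √49 = 7  ⇒  r_B = 7 − 3 = 4

rB=4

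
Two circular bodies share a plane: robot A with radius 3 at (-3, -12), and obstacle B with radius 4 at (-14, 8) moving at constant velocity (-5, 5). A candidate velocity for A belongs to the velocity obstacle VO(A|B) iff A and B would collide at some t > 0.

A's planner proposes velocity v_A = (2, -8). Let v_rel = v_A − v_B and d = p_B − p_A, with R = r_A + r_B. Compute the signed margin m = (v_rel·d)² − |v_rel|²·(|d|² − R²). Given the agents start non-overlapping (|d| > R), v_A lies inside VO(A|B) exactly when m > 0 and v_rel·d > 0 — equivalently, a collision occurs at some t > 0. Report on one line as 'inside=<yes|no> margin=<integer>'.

d = (-11, 20),  |d|² = 521;  R = 3+4 = 7,  c = 521−7² = 472
v_rel = (7, -13),  |v_rel|² = 218;  v_rel·d = (7)·(-11) + (-13)·(20) = -337
218·t² + 674·t + 472 = 0  ⇒  m = (-337)² − 218·472 = 10673
m = 10673 > 0,  v_rel·d = -337 < 0  ⇒  outside

inside=no margin=10673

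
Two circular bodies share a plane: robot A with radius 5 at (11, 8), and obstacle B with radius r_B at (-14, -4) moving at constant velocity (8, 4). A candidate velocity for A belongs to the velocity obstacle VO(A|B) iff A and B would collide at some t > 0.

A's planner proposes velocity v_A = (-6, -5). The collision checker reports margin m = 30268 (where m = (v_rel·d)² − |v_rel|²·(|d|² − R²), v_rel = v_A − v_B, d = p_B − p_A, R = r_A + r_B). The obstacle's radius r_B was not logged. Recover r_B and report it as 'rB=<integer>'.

m = 30268
d = (-25, -12);  v_rel = (-14, -9),  |v_rel|² = 277
v_rel×d = (-14)·(-12) − (-9)·(-25) = -57
since m = R²·277 − (-57)²:  R² = (3249 + 30268) / 277 = 121
R = √121 = 11  ⇒  r_B = 11 − 5 = 6

rB=6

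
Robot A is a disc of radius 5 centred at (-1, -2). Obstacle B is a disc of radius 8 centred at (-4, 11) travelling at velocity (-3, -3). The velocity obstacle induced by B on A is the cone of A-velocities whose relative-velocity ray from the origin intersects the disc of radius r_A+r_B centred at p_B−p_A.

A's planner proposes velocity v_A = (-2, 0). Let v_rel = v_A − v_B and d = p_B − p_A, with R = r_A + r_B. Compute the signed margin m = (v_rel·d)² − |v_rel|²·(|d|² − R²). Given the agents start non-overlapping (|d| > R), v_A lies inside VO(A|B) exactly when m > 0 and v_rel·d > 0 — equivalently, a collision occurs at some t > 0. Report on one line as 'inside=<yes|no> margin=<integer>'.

d = (-3, 13),  |d|² = 178;  R = 5+8 = 13,  c = 178−13² = 9
v_rel = (1, 3),  |v_rel|² = 10;  v_rel·d = (1)·(-3) + (3)·(13) = 36
10·t² − 72·t + 9 = 0  ⇒  m = 36² − 10·9 = 1206
m = 1206 > 0,  v_rel·d = 36 > 0  ⇒  inside

inside=yes margin=1206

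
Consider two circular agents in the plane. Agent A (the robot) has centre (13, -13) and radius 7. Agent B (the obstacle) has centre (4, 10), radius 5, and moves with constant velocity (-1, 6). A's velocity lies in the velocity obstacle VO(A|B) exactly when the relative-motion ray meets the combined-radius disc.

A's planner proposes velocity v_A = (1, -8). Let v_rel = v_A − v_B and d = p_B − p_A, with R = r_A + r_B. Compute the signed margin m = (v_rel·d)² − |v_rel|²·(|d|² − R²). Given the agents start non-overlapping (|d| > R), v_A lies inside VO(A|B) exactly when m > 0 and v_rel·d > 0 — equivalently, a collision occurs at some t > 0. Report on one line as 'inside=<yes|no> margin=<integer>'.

d = (-9, 23),  |d|² = 610;  R = 7+5 = 12,  c = 610−12² = 466
v_rel = (2, -14),  |v_rel|² = 200;  v_rel·d = (2)·(-9) + (-14)·(23) = -340
200·t² + 680·t + 466 = 0  ⇒  m = (-340)² − 200·466 = 22400
m = 22400 > 0,  v_rel·d = -340 < 0  ⇒  outside

inside=no margin=22400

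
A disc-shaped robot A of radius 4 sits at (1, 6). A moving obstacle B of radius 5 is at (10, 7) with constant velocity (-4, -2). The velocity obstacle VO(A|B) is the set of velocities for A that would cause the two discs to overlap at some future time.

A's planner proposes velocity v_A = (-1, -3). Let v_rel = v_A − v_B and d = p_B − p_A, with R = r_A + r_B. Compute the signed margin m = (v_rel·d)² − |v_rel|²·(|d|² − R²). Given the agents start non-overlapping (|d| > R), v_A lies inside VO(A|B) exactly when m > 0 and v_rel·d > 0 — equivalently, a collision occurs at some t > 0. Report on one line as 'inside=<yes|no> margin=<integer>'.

d = (9, 1),  |d|² = 82;  R = 4+5 = 9,  c = 82−9² = 1
v_rel = (3, -1),  |v_rel|² = 10;  v_rel·d = (3)·(9) + (-1)·(1) = 26
10·t² − 52·t + 1 = 0  ⇒  m = 26² − 10·1 = 666
m = 666 > 0,  v_rel·d = 26 > 0  ⇒  inside

inside=yes margin=666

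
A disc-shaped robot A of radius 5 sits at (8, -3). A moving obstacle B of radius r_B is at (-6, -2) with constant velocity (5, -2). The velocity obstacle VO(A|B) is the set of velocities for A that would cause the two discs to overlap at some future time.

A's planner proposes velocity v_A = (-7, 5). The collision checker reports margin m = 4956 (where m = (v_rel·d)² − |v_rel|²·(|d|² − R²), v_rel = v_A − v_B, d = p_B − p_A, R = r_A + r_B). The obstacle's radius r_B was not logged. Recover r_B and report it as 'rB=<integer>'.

m = 4956
d = (-14, 1);  v_rel = (-12, 7),  |v_rel|² = 193
v_rel×d = (-12)·(1) − (7)·(-14) = 86
since m = R²·193 − 86²:  R² = (7396 + 4956) / 193 = 64
R = √64 = 8  ⇒  r_B = 8 − 5 = 3

rB=3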